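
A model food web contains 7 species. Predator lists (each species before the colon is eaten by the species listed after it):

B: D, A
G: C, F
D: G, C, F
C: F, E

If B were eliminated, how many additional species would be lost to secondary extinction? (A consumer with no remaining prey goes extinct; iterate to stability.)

6

Remove B.
Round 1: D (all prey gone), A (all prey gone) → extinct.
Round 2: G (all prey gone) → extinct.
Round 3: C (all prey gone) → extinct.
Round 4: F (all prey gone), E (all prey gone) → extinct.
No further losses. Total secondary extinctions: 6.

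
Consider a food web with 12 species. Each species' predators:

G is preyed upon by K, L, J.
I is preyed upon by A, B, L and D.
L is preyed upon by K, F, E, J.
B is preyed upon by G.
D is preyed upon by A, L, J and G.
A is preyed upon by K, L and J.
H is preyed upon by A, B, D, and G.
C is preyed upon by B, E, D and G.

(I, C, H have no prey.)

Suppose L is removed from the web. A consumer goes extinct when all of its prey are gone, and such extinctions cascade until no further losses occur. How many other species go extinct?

1

Remove L.
Round 1: F (all prey gone) → extinct.
No further losses. Total secondary extinctions: 1.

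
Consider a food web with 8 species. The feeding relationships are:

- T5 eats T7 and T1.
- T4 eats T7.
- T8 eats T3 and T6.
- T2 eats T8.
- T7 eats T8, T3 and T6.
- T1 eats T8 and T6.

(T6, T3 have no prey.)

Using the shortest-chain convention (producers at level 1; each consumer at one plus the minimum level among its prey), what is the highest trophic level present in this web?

3

Producers (level 1): T6, T3.
Following each consumer down to its lowest-level prey: T6 → T8 → T2 (levels 1 through 3).
All prey of T2 (T8 2) are at level 2 or above, so T2 is at level 1 + 2 = 3.
Every consumer has at least one prey at level 2 or below, so none exceeds level 3.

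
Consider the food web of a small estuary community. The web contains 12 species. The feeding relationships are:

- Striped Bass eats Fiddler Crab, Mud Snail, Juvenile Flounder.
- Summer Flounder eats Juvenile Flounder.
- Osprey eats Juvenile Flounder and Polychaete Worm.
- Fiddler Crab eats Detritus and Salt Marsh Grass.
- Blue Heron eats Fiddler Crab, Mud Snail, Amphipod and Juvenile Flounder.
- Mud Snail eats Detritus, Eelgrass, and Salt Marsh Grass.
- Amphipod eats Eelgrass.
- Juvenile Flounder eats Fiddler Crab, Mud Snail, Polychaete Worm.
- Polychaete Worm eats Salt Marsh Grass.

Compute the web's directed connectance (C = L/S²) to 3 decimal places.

The web has S = 12 species and L = 20 feeding links.
C = L / S² = 20 / 144 = 0.1389 ≈ 0.139.

C = 0.139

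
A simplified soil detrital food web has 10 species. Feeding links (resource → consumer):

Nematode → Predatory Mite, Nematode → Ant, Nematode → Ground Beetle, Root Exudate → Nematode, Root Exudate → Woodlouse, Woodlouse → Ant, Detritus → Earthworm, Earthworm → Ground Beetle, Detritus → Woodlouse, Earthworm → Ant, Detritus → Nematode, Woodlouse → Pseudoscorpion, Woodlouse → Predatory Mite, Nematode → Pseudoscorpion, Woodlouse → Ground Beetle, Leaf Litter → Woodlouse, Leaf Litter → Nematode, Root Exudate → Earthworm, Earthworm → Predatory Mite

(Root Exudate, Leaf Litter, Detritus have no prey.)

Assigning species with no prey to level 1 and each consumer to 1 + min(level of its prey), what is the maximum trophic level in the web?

3

Basal resources (level 1): Root Exudate, Leaf Litter, Detritus.
Following each consumer down to its lowest-level prey: Root Exudate → Earthworm → Ant (levels 1 through 3).
All prey of Ant (Earthworm 2, Woodlouse 2, Nematode 2) are at level 2 or above, so Ant is at level 1 + 2 = 3.
Every consumer has at least one prey at level 2 or below, so none exceeds level 3.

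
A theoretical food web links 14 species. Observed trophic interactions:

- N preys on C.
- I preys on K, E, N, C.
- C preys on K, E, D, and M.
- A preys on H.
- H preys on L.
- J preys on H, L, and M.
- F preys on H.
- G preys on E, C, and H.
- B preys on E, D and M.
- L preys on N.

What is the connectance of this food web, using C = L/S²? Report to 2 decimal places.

C = 0.11

The web has S = 14 species and L = 22 feeding links.
C = L / S² = 22 / 196 = 0.1122 ≈ 0.11.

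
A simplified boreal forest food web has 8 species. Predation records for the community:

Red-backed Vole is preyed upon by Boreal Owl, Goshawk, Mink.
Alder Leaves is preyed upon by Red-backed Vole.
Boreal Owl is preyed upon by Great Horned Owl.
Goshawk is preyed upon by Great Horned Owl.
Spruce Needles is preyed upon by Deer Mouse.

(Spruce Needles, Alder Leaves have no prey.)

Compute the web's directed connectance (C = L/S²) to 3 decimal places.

C = 0.109

The web has S = 8 species and L = 7 feeding links.
C = L / S² = 7 / 64 = 0.1094 ≈ 0.109.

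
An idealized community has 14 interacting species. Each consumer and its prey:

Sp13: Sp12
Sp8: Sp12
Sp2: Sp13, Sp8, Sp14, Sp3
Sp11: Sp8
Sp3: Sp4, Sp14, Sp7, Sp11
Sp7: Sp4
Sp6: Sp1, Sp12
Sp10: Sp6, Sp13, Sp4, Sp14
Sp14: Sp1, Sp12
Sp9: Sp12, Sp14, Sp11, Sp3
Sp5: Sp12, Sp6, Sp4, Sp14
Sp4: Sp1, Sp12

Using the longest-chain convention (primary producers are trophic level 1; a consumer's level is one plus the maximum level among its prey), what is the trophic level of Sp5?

Trophic level 3

Sp1 is a producer → level 1.
Sp6 eats Sp1 (level 1); other prey at levels: Sp12 1 → level 2.
Sp5 eats Sp6 (level 2); other prey at levels: Sp12 1, Sp4 2, Sp14 2 → level 3.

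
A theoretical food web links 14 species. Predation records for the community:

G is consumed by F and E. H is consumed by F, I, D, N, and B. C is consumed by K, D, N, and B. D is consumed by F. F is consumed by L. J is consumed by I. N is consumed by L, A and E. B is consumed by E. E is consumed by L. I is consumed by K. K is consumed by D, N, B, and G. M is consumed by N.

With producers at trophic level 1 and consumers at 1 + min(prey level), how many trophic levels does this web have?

3

Producers (level 1): C, M, H, J.
Following each consumer down to its lowest-level prey: H → F → L (levels 1 through 3).
All prey of L (F 2, N 2, E 3) are at level 2 or above, so L is at level 1 + 2 = 3.
Every consumer has at least one prey at level 2 or below, so none exceeds level 3.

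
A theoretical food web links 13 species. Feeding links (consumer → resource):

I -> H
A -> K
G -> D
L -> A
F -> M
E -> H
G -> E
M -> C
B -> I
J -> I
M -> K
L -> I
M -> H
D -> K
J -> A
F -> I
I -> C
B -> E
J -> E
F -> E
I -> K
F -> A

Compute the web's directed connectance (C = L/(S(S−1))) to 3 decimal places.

The web has S = 13 species and L = 22 feeding links.
C = L / (S(S−1)) = 22 / 156 = 0.1410 ≈ 0.141.

C = 0.141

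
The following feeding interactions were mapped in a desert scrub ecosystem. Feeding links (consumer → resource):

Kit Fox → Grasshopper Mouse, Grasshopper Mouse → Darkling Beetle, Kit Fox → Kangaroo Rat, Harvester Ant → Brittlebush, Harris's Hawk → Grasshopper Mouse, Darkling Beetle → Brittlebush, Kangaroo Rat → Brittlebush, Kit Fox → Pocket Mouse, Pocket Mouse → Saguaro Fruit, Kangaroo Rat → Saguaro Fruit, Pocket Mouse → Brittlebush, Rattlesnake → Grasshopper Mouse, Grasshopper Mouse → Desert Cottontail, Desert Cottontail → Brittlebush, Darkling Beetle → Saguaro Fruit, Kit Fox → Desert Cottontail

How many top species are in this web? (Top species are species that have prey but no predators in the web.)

4

Top species (has prey, but nothing eats it): Harvester Ant, Rattlesnake, Kit Fox, Harris's Hawk.
Count: 4.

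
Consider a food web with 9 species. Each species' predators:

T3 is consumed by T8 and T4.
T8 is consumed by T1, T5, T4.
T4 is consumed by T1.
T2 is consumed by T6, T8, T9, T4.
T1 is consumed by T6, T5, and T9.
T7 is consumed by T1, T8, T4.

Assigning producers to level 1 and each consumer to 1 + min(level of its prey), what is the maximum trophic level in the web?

Producers (level 1): T7, T3, T2.
Following each consumer down to its lowest-level prey: T7 → T8 → T5 (levels 1 through 3).
All prey of T5 (T8 2, T1 2) are at level 2 or above, so T5 is at level 1 + 2 = 3.
Every consumer has at least one prey at level 2 or below, so none exceeds level 3.

3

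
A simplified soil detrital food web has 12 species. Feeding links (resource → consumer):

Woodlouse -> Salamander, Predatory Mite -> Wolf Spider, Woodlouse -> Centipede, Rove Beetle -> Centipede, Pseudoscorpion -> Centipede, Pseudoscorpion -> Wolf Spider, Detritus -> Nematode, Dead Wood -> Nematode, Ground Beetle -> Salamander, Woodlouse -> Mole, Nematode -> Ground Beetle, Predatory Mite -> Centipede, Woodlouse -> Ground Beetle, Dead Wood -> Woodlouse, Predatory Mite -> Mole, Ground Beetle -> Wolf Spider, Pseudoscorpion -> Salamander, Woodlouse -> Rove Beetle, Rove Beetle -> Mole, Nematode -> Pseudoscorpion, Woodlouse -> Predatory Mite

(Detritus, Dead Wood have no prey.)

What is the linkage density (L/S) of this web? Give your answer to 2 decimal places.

There are L = 21 links among S = 12 species.
L/S = 21/12 = 1.7500 ≈ 1.75.

L/S = 1.75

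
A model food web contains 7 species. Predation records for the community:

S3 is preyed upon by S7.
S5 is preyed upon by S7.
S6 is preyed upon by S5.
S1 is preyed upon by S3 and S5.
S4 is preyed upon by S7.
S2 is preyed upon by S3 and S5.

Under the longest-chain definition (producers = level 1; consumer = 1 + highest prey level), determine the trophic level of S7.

Trophic level 3

S2 is a producer → level 1.
S3 eats S2 (level 1); other prey at levels: S1 1 → level 2.
S7 eats S3 (level 2); other prey at levels: S4 1, S5 2 → level 3.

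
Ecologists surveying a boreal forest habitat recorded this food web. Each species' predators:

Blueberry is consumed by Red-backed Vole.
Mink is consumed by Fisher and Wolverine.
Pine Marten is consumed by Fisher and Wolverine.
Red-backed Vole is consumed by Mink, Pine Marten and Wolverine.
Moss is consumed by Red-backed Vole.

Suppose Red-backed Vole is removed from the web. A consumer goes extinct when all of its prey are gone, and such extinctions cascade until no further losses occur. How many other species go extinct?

4

Remove Red-backed Vole.
Round 1: Mink (all prey gone), Pine Marten (all prey gone) → extinct.
Round 2: Wolverine (all prey gone), Fisher (all prey gone) → extinct.
No further losses. Total secondary extinctions: 4.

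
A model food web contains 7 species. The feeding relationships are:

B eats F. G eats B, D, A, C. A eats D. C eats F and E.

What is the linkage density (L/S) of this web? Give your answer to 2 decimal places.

There are L = 8 links among S = 7 species.
L/S = 8/7 = 1.1429 ≈ 1.14.

L/S = 1.14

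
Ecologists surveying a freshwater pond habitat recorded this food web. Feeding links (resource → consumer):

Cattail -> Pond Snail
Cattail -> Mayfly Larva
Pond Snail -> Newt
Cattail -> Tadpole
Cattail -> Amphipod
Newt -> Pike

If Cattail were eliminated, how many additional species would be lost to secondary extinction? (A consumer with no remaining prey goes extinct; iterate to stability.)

Remove Cattail.
Round 1: Amphipod (all prey gone), Tadpole (all prey gone), Mayfly Larva (all prey gone), Pond Snail (all prey gone) → extinct.
Round 2: Newt (all prey gone) → extinct.
Round 3: Pike (all prey gone) → extinct.
No further losses. Total secondary extinctions: 6.

6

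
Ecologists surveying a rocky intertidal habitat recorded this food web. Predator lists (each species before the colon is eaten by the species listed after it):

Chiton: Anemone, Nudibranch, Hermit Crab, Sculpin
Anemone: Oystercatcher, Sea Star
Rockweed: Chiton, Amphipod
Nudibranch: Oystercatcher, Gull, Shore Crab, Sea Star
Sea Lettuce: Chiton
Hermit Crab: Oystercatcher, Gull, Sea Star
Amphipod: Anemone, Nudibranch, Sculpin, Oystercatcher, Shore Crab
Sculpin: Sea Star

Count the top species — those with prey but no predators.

4

Top species (has prey, but nothing eats it): Oystercatcher, Gull, Shore Crab, Sea Star.
Count: 4.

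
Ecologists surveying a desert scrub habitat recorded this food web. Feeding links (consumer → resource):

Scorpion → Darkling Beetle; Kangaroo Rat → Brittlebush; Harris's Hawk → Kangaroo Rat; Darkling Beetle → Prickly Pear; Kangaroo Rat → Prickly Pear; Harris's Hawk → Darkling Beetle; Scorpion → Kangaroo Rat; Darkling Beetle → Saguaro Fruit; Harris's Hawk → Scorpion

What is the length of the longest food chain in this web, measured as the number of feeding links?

3 links

One longest chain: Prickly Pear → Kangaroo Rat → Scorpion → Harris's Hawk.
It has 4 species and 3 links.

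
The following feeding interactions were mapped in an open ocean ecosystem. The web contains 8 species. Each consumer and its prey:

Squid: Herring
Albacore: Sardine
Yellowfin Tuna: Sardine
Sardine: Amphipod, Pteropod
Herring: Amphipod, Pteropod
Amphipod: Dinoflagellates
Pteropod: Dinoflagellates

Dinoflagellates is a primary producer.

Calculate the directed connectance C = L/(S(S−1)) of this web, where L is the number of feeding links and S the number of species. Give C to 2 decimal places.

C = 0.16

The web has S = 8 species and L = 9 feeding links.
C = L / (S(S−1)) = 9 / 56 = 0.1607 ≈ 0.16.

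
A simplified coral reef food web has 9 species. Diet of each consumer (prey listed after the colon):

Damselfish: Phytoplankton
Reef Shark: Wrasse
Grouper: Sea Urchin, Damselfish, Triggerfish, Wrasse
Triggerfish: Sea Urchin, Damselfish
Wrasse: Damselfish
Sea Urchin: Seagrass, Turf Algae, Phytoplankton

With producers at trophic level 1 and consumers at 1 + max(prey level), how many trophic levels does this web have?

Producers (level 1): Seagrass, Turf Algae, Phytoplankton.
Phytoplankton → Damselfish → Wrasse → Reef Shark gives Reef Shark level 4.
No species has a prey at level 4, so no species reaches level 5.

4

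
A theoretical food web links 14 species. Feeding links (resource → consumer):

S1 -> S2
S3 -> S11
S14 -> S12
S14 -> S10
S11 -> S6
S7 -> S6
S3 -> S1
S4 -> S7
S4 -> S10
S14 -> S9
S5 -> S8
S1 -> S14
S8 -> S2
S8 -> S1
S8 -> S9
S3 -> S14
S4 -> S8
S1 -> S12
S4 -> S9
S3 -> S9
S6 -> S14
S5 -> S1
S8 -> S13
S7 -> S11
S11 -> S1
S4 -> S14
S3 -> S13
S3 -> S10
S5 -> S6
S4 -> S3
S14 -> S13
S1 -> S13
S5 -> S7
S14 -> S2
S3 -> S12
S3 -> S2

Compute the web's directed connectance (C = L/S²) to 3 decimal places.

The web has S = 14 species and L = 36 feeding links.
C = L / S² = 36 / 196 = 0.1837 ≈ 0.184.

C = 0.184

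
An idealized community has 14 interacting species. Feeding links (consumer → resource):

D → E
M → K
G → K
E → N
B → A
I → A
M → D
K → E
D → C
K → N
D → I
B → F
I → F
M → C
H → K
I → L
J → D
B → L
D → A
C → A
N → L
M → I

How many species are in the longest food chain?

5 species

One longest chain: L → N → E → K → G.
It has 5 species and 4 links.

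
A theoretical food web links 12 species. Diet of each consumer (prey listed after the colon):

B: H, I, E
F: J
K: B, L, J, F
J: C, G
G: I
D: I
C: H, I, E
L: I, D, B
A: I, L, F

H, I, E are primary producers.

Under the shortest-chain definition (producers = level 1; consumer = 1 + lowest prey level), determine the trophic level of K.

H is a producer → level 1.
B eats H → level 2.
K eats B → level 3.
No prey of K is below level 2, so 3 is the minimum.

Trophic level 3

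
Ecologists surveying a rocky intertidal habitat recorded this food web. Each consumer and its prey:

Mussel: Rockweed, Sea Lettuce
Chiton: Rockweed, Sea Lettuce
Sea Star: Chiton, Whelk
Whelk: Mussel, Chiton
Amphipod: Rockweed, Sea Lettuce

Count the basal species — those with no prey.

2

Basal species (no prey listed): Rockweed, Sea Lettuce.
Count: 2.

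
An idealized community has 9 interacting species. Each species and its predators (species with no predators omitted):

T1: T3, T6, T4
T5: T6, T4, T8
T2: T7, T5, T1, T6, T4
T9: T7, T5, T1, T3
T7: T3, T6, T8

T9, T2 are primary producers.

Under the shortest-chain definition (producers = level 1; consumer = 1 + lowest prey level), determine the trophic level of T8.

Trophic level 3

T9 is a producer → level 1.
T7 eats T9 → level 2.
T8 eats T7 → level 3.
No prey of T8 is below level 2, so 3 is the minimum.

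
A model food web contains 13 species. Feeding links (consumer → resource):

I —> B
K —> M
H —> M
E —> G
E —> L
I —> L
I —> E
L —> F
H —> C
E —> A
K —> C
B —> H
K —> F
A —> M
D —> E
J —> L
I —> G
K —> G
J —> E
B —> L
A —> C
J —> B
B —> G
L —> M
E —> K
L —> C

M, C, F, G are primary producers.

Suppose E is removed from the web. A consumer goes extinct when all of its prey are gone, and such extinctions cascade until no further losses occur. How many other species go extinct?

1

Remove E.
Round 1: D (all prey gone) → extinct.
No further losses. Total secondary extinctions: 1.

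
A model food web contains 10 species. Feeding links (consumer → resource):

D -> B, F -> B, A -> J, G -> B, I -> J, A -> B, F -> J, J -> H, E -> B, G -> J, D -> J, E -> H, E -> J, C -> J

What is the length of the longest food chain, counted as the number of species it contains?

One longest chain: H → J → C.
It has 3 species and 2 links.

3 species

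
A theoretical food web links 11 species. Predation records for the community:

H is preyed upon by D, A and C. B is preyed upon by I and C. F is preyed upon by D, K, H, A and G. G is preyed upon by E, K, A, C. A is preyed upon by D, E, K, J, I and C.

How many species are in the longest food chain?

One longest chain: F → H → A → J.
It has 4 species and 3 links.

4 species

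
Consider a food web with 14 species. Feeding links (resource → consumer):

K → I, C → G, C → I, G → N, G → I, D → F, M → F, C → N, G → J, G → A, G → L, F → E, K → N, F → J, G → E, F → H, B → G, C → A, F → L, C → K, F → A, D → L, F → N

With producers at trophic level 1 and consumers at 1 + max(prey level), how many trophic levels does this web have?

3

Producers (level 1): B, D, C, M.
D → F → H gives H level 3.
No species has a prey at level 3, so no species reaches level 4.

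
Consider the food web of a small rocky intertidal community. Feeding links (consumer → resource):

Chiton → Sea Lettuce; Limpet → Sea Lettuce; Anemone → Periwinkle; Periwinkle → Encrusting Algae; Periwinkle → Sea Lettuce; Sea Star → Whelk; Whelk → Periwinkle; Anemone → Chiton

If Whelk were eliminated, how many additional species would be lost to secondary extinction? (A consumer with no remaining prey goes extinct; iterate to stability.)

Remove Whelk.
Round 1: Sea Star (all prey gone) → extinct.
No further losses. Total secondary extinctions: 1.

1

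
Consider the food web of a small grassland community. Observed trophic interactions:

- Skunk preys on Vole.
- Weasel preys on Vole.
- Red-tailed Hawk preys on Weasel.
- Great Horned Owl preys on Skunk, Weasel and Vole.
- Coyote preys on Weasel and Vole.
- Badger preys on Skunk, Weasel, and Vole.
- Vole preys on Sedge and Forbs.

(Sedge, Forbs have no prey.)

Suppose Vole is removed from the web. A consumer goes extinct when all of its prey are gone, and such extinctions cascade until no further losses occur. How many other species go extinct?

Remove Vole.
Round 1: Skunk (all prey gone), Weasel (all prey gone) → extinct.
Round 2: Red-tailed Hawk (all prey gone), Badger (all prey gone), Great Horned Owl (all prey gone), Coyote (all prey gone) → extinct.
No further losses. Total secondary extinctions: 6.

6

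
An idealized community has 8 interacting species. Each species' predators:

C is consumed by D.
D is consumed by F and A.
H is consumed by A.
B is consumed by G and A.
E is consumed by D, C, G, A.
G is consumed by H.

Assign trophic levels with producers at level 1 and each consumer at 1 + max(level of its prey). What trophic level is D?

E is a producer → level 1.
C eats E → level 2.
D eats C (level 2); other prey at levels: E 1 → level 3.

Trophic level 3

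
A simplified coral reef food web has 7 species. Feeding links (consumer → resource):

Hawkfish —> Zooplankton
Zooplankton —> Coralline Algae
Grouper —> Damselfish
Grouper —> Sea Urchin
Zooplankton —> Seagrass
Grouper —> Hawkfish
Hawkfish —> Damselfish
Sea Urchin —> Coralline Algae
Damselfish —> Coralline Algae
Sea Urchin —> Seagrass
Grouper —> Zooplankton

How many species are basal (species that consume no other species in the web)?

Basal species (no prey listed): Seagrass, Coralline Algae.
Count: 2.

2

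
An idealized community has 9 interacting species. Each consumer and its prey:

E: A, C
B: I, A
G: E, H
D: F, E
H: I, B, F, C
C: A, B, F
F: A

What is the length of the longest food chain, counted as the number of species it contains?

5 species

One longest chain: I → B → C → E → G.
It has 5 species and 4 links.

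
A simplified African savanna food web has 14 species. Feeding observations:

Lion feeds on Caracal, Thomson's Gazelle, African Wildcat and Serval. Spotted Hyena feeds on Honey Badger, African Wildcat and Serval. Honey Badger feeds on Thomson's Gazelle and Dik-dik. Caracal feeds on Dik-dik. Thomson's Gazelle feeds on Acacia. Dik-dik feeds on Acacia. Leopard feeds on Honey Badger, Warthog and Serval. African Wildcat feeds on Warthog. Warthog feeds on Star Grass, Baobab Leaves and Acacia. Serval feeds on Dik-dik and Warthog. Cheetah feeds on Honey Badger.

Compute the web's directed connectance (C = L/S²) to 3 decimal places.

C = 0.112

The web has S = 14 species and L = 22 feeding links.
C = L / S² = 22 / 196 = 0.1122 ≈ 0.112.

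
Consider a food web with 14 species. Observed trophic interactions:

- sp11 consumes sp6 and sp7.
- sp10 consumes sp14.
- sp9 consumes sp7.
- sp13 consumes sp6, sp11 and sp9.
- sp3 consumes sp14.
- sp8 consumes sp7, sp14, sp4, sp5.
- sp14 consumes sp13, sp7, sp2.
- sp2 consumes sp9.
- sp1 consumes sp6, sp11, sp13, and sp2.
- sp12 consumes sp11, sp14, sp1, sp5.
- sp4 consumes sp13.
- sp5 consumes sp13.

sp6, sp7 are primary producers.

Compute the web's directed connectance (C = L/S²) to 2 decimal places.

The web has S = 14 species and L = 26 feeding links.
C = L / S² = 26 / 196 = 0.1327 ≈ 0.13.

C = 0.13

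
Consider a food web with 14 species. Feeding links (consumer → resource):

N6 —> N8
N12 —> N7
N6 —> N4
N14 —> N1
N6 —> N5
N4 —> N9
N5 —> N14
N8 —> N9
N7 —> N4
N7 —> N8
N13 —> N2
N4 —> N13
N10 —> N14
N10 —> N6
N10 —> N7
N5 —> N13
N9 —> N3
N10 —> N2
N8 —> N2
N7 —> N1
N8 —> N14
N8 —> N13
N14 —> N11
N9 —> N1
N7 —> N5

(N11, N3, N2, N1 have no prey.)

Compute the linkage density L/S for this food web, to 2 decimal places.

L/S = 1.79

There are L = 25 links among S = 14 species.
L/S = 25/14 = 1.7857 ≈ 1.79.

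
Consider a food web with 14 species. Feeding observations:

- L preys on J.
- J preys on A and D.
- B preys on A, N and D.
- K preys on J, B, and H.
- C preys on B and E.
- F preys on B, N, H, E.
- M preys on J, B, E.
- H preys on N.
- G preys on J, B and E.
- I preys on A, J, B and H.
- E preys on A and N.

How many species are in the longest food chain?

3 species

One longest chain: N → E → M.
It has 3 species and 2 links.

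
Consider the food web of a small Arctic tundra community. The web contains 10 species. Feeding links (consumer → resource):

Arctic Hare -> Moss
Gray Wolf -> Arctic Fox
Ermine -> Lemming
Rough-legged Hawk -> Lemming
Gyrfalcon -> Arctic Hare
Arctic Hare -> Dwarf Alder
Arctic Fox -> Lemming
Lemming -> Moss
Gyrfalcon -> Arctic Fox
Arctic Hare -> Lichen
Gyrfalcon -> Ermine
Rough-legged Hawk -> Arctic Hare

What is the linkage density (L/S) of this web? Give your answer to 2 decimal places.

There are L = 12 links among S = 10 species.
L/S = 12/10 = 1.2000 ≈ 1.20.

L/S = 1.20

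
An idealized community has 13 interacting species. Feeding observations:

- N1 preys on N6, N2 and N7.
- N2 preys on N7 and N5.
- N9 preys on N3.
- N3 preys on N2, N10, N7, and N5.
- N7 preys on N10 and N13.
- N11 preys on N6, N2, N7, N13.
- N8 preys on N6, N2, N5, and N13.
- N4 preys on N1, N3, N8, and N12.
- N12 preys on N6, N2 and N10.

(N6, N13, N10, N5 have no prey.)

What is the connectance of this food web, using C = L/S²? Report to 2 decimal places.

The web has S = 13 species and L = 27 feeding links.
C = L / S² = 27 / 169 = 0.1598 ≈ 0.16.

C = 0.16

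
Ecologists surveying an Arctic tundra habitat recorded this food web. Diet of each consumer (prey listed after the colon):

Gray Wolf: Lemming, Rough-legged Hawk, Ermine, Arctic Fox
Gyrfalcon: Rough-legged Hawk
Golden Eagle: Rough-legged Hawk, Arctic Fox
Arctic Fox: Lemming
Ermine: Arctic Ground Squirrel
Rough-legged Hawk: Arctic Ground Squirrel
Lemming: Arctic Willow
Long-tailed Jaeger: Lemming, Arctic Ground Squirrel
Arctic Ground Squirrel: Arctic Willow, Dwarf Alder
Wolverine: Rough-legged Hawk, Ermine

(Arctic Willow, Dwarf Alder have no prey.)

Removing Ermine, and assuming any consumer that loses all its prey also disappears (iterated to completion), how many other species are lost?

0

Remove Ermine.
Every predator of it retains at least one other prey: Gray Wolf still has Lemming, Rough-legged Hawk, Arctic Fox; Wolverine still has Rough-legged Hawk.
No consumer loses all prey, so no secondary extinctions occur.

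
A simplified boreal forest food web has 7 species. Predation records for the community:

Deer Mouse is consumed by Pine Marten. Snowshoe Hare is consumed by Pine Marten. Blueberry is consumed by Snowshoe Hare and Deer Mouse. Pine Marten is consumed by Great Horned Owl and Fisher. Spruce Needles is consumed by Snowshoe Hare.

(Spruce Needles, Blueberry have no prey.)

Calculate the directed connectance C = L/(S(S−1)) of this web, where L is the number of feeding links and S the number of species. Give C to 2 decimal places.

The web has S = 7 species and L = 7 feeding links.
C = L / (S(S−1)) = 7 / 42 = 0.1667 ≈ 0.17.

C = 0.17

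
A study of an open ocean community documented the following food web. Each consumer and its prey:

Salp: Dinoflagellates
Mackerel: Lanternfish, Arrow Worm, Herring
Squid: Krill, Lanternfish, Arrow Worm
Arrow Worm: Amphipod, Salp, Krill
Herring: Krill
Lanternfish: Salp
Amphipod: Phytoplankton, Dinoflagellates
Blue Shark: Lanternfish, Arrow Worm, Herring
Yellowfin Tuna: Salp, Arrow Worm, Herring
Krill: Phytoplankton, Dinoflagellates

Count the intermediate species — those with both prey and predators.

6

Intermediate species (has both prey and predators): Amphipod, Salp, Krill, Lanternfish, Arrow Worm, Herring.
Count: 6.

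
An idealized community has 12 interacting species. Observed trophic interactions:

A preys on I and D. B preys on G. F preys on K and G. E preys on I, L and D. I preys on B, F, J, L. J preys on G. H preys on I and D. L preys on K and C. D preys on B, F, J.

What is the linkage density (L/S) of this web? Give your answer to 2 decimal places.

L/S = 1.67

There are L = 20 links among S = 12 species.
L/S = 20/12 = 1.6667 ≈ 1.67.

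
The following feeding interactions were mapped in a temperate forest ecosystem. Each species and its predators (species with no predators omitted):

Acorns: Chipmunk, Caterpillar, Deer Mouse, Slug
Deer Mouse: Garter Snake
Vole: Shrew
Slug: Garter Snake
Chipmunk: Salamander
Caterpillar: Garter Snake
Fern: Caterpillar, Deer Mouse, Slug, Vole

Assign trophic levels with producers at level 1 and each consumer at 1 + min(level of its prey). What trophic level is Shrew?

Trophic level 3

Fern is a producer → level 1.
Vole eats Fern → level 2.
Shrew eats Vole → level 3.
No prey of Shrew is below level 2, so 3 is the minimum.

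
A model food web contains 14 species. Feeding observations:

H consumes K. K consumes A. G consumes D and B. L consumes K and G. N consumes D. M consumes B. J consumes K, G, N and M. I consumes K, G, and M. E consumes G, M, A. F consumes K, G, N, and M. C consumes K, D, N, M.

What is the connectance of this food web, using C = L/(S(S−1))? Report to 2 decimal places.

C = 0.14

The web has S = 14 species and L = 26 feeding links.
C = L / (S(S−1)) = 26 / 182 = 0.1429 ≈ 0.14.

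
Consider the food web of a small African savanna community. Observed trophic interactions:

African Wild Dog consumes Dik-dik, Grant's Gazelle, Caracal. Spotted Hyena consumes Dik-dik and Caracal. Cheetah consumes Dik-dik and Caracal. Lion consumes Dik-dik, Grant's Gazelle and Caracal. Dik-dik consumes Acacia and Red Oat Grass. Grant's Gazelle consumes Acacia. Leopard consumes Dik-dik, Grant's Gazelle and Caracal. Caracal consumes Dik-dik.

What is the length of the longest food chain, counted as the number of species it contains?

4 species

One longest chain: Red Oat Grass → Dik-dik → Caracal → Cheetah.
It has 4 species and 3 links.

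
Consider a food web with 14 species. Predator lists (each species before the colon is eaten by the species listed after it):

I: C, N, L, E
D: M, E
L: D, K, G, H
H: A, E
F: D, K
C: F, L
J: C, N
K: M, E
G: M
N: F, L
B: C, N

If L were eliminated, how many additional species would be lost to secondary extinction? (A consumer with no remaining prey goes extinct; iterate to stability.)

Remove L.
Round 1: G (all prey gone), H (all prey gone) → extinct.
Round 2: A (all prey gone) → extinct.
No further losses. Total secondary extinctions: 3.

3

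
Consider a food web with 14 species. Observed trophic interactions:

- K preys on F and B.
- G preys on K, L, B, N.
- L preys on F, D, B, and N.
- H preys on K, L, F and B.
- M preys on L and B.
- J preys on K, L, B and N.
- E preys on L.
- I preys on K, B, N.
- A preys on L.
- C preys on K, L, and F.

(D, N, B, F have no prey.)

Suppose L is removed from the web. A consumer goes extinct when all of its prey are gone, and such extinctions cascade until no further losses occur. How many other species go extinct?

2

Remove L.
Round 1: E (all prey gone), A (all prey gone) → extinct.
No further losses. Total secondary extinctions: 2.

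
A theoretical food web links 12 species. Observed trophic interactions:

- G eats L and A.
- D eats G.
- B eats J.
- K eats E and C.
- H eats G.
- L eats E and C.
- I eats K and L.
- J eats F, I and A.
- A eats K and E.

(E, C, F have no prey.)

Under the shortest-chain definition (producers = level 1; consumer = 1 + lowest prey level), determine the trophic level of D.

E is a producer → level 1.
L eats E → level 2.
G eats L → level 3.
D eats G → level 4.
No prey of D is below level 3, so 4 is the minimum.

Trophic level 4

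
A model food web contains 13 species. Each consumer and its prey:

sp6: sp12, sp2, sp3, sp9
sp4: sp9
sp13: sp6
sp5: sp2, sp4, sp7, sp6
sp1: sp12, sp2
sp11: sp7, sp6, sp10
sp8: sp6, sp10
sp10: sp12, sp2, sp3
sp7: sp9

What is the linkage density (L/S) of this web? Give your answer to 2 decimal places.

L/S = 1.62

There are L = 21 links among S = 13 species.
L/S = 21/13 = 1.6154 ≈ 1.62.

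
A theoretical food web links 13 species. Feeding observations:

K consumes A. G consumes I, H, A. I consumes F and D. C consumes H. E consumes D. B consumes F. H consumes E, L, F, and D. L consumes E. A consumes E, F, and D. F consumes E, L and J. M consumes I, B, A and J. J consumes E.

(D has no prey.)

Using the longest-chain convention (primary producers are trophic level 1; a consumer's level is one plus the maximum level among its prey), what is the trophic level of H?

D is a producer → level 1.
E eats D → level 2.
J eats E → level 3.
F eats J (level 3); other prey at levels: E 2, L 3 → level 4.
H eats F (level 4); other prey at levels: D 1, E 2, L 3 → level 5.

Trophic level 5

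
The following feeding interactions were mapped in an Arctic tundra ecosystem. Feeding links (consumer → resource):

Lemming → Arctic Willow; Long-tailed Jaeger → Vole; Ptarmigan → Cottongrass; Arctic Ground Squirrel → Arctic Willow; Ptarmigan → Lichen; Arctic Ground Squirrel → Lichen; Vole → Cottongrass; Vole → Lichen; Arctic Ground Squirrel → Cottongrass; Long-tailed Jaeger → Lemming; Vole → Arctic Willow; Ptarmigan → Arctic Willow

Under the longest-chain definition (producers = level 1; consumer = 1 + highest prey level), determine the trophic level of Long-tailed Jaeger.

Arctic Willow is a producer → level 1.
Vole eats Arctic Willow (level 1); other prey at levels: Lichen 1, Cottongrass 1 → level 2.
Long-tailed Jaeger eats Vole (level 2); other prey at levels: Lemming 2 → level 3.

Trophic level 3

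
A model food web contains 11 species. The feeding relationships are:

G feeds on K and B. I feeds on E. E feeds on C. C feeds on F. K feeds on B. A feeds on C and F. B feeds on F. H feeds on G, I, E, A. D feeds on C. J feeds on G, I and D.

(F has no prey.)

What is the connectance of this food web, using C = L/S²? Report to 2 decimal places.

The web has S = 11 species and L = 17 feeding links.
C = L / S² = 17 / 121 = 0.1405 ≈ 0.14.

C = 0.14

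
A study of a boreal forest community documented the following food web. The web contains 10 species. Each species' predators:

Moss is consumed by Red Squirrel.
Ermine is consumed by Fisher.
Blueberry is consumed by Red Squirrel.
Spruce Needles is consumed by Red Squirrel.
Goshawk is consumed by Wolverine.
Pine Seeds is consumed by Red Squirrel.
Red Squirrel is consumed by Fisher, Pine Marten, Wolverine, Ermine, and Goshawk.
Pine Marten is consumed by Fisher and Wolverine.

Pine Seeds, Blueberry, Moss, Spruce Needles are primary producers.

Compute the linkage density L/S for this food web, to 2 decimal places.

There are L = 13 links among S = 10 species.
L/S = 13/10 = 1.3000 ≈ 1.30.

L/S = 1.30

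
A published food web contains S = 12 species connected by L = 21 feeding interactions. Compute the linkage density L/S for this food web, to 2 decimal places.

There are L = 21 links among S = 12 species.
L/S = 21/12 = 1.7500 ≈ 1.75.

L/S = 1.75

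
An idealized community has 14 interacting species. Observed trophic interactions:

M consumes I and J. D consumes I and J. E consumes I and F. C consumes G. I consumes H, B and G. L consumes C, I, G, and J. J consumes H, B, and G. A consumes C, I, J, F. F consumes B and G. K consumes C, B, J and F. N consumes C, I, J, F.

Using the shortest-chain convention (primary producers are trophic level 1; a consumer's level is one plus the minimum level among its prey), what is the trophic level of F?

Trophic level 2

B is a producer → level 1.
F eats B → level 2.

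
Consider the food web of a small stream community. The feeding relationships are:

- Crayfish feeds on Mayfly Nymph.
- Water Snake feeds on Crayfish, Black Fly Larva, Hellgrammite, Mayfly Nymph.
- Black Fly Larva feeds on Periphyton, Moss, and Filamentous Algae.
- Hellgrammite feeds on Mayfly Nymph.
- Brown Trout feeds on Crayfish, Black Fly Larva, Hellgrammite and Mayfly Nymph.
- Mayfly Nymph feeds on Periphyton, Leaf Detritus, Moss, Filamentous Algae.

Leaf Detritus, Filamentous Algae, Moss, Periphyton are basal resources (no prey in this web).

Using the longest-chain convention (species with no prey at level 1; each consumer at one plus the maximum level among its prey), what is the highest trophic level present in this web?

4

Basal resources (level 1): Leaf Detritus, Filamentous Algae, Moss, Periphyton.
Leaf Detritus → Mayfly Nymph → Hellgrammite → Brown Trout gives Brown Trout level 4.
No species has a prey at level 4, so no species reaches level 5.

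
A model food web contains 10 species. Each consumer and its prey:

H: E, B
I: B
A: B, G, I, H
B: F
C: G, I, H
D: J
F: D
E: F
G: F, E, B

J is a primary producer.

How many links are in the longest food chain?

5 links

One longest chain: J → D → F → E → G → C.
It has 6 species and 5 links.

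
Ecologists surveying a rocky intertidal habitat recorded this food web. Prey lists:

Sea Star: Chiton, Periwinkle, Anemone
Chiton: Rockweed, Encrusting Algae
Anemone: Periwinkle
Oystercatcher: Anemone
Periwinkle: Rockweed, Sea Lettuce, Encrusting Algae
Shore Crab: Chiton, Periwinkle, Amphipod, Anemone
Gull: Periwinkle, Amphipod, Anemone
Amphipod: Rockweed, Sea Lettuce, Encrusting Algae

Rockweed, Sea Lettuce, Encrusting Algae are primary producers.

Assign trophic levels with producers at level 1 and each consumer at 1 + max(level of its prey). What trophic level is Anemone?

Rockweed is a producer → level 1.
Periwinkle eats Rockweed (level 1); other prey at levels: Sea Lettuce 1, Encrusting Algae 1 → level 2.
Anemone eats Periwinkle → level 3.

Trophic level 3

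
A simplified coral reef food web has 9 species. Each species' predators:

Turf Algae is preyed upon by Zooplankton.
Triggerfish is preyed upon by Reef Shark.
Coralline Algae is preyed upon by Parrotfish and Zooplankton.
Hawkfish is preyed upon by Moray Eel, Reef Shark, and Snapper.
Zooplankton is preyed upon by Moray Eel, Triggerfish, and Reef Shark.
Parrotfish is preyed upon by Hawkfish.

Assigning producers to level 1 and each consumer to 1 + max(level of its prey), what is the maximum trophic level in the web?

Producers (level 1): Turf Algae, Coralline Algae.
Coralline Algae → Parrotfish → Hawkfish → Snapper gives Snapper level 4.
No species has a prey at level 4, so no species reaches level 5.

4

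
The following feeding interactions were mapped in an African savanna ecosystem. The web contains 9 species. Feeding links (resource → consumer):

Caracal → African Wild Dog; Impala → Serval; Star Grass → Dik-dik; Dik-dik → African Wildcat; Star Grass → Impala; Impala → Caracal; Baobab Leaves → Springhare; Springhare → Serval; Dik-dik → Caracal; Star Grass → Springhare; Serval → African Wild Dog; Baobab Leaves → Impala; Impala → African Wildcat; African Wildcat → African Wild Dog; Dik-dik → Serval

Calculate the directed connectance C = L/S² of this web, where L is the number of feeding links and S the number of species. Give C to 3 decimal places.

C = 0.185

The web has S = 9 species and L = 15 feeding links.
C = L / S² = 15 / 81 = 0.1852 ≈ 0.185.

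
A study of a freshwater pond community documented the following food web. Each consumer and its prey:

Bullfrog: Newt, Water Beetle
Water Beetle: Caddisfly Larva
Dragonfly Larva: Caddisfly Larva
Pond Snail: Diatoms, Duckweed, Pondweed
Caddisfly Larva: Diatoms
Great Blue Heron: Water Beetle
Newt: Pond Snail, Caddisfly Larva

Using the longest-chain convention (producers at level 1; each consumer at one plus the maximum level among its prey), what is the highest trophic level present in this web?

Producers (level 1): Diatoms, Duckweed, Pondweed.
Diatoms → Caddisfly Larva → Water Beetle → Great Blue Heron gives Great Blue Heron level 4.
No species has a prey at level 4, so no species reaches level 5.

4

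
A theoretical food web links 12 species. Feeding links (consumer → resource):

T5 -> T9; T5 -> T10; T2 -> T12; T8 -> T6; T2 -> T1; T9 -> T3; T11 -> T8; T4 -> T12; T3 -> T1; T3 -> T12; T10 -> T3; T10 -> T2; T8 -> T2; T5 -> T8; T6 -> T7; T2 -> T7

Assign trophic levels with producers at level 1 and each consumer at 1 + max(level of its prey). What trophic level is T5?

Trophic level 4

T7 is a producer → level 1.
T2 eats T7 (level 1); other prey at levels: T12 1, T1 1 → level 2.
T8 eats T2 (level 2); other prey at levels: T6 2 → level 3.
T5 eats T8 (level 3); other prey at levels: T10 3, T9 3 → level 4.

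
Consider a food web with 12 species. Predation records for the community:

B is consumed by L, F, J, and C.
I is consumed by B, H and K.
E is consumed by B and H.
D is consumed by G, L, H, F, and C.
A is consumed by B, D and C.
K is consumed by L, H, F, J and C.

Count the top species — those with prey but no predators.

Top species (has prey, but nothing eats it): G, L, H, F, C, J.
Count: 6.

6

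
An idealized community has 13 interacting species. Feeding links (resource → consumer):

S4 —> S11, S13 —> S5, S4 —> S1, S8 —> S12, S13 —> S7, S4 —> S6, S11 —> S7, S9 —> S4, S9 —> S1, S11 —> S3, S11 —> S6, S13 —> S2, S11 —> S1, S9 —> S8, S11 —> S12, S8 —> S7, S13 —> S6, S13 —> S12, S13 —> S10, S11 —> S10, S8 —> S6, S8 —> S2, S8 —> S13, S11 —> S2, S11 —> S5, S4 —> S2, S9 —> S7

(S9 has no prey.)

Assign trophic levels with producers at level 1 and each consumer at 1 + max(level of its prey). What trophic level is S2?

S9 is a producer → level 1.
S8 eats S9 → level 2.
S13 eats S8 → level 3.
S2 eats S13 (level 3); other prey at levels: S4 2, S8 2, S11 3 → level 4.

Trophic level 4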